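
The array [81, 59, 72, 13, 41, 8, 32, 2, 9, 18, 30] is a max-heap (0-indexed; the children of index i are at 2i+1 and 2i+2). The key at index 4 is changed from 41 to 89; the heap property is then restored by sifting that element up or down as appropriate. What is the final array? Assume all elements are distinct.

[89, 81, 72, 13, 59, 8, 32, 2, 9, 18, 30]

set index 4 from 41 to 89 → [81, 59, 72, 13, 89, 8, 32, 2, 9, 18, 30]
89 > parent 59 at index 1, swap → [81, 89, 72, 13, 59, 8, 32, 2, 9, 18, 30]
89 > parent 81 at index 0, swap → [89, 81, 72, 13, 59, 8, 32, 2, 9, 18, 30]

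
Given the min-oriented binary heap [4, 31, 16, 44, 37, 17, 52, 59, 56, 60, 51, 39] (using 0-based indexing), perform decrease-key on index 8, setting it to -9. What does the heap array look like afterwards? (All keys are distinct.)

set index 8 from 56 to -9 → [4, 31, 16, 44, 37, 17, 52, 59, -9, 60, 51, 39]
-9 < parent 44 at index 3, swap → [4, 31, 16, -9, 37, 17, 52, 59, 44, 60, 51, 39]
-9 < parent 31 at index 1, swap → [4, -9, 16, 31, 37, 17, 52, 59, 44, 60, 51, 39]
-9 < parent 4 at index 0, swap → [-9, 4, 16, 31, 37, 17, 52, 59, 44, 60, 51, 39]

[-9, 4, 16, 31, 37, 17, 52, 59, 44, 60, 51, 39]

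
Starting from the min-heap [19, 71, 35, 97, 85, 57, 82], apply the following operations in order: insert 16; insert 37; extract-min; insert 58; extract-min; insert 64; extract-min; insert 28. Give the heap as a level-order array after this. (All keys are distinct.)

[28, 37, 57, 58, 85, 71, 82, 97, 64]

insert 16:
  append 16 at index 7 → [19, 71, 35, 97, 85, 57, 82, 16]
  16 < parent 97 at index 3, swap → [19, 71, 35, 16, 85, 57, 82, 97]
  16 < parent 71 at index 1, swap → [19, 16, 35, 71, 85, 57, 82, 97]
  16 < parent 19 at index 0, swap → [16, 19, 35, 71, 85, 57, 82, 97]
insert 37:
  append 37 at index 8 → [16, 19, 35, 71, 85, 57, 82, 97, 37]
  37 < parent 71 at index 3, swap → [16, 19, 35, 37, 85, 57, 82, 97, 71]
extract-min → returns 16:
  remove root 16; move last element 71 to root → [71, 19, 35, 37, 85, 57, 82, 97]
  71 vs smaller child 19 at index 1, swap → [19, 71, 35, 37, 85, 57, 82, 97]
  71 vs smaller child 37 at index 3, swap → [19, 37, 35, 71, 85, 57, 82, 97]
insert 58:
  append 58 at index 8 → [19, 37, 35, 71, 85, 57, 82, 97, 58]
  58 < parent 71 at index 3, swap → [19, 37, 35, 58, 85, 57, 82, 97, 71]
extract-min → returns 19:
  remove root 19; move last element 71 to root → [71, 37, 35, 58, 85, 57, 82, 97]
  71 vs smaller child 35 at index 2, swap → [35, 37, 71, 58, 85, 57, 82, 97]
  71 vs smaller child 57 at index 5, swap → [35, 37, 57, 58, 85, 71, 82, 97]
insert 64:
  append 64 at index 8 → [35, 37, 57, 58, 85, 71, 82, 97, 64] (no swap needed)
extract-min → returns 35:
  remove root 35; move last element 64 to root → [64, 37, 57, 58, 85, 71, 82, 97]
  64 vs smaller child 37 at index 1, swap → [37, 64, 57, 58, 85, 71, 82, 97]
  64 vs smaller child 58 at index 3, swap → [37, 58, 57, 64, 85, 71, 82, 97]
insert 28:
  append 28 at index 8 → [37, 58, 57, 64, 85, 71, 82, 97, 28]
  28 < parent 64 at index 3, swap → [37, 58, 57, 28, 85, 71, 82, 97, 64]
  28 < parent 58 at index 1, swap → [37, 28, 57, 58, 85, 71, 82, 97, 64]
  28 < parent 37 at index 0, swap → [28, 37, 57, 58, 85, 71, 82, 97, 64]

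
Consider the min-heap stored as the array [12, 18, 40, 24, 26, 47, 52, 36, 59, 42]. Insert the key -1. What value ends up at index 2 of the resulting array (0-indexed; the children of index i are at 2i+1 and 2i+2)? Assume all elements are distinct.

append -1 at index 10 → [12, 18, 40, 24, 26, 47, 52, 36, 59, 42, -1]
-1 < parent 26 at index 4, swap → [12, 18, 40, 24, -1, 47, 52, 36, 59, 42, 26]
-1 < parent 18 at index 1, swap → [12, -1, 40, 24, 18, 47, 52, 36, 59, 42, 26]
-1 < parent 12 at index 0, swap → [-1, 12, 40, 24, 18, 47, 52, 36, 59, 42, 26]
resulting array: [-1, 12, 40, 24, 18, 47, 52, 36, 59, 42, 26]

40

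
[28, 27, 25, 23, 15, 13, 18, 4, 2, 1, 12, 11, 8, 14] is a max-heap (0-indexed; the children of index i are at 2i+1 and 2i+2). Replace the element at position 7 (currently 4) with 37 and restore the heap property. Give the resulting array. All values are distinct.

[37, 28, 25, 27, 15, 13, 18, 23, 2, 1, 12, 11, 8, 14]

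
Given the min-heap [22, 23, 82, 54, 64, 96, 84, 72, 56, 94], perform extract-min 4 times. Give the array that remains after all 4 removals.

[64, 72, 82, 84, 94, 96]

extract-min #1 returns 22:
  remove root 22; move last element 94 to root → [94, 23, 82, 54, 64, 96, 84, 72, 56]
  94 vs smaller child 23 at index 1, swap → [23, 94, 82, 54, 64, 96, 84, 72, 56]
  94 vs smaller child 54 at index 3, swap → [23, 54, 82, 94, 64, 96, 84, 72, 56]
  94 vs smaller child 56 at index 8, swap → [23, 54, 82, 56, 64, 96, 84, 72, 94]
extract-min #2 returns 23:
  remove root 23; move last element 94 to root → [94, 54, 82, 56, 64, 96, 84, 72]
  94 vs smaller child 54 at index 1, swap → [54, 94, 82, 56, 64, 96, 84, 72]
  94 vs smaller child 56 at index 3, swap → [54, 56, 82, 94, 64, 96, 84, 72]
  94 vs only child 72 at index 7, swap → [54, 56, 82, 72, 64, 96, 84, 94]
extract-min #3 returns 54:
  remove root 54; move last element 94 to root → [94, 56, 82, 72, 64, 96, 84]
  94 vs smaller child 56 at index 1, swap → [56, 94, 82, 72, 64, 96, 84]
  94 vs smaller child 64 at index 4, swap → [56, 64, 82, 72, 94, 96, 84]
extract-min #4 returns 56:
  remove root 56; move last element 84 to root → [84, 64, 82, 72, 94, 96]
  84 vs smaller child 64 at index 1, swap → [64, 84, 82, 72, 94, 96]
  84 vs smaller child 72 at index 3, swap → [64, 72, 82, 84, 94, 96]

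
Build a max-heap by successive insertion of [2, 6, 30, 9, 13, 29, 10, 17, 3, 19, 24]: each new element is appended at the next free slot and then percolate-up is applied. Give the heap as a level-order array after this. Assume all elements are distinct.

Insert 2:
  append 2 at index 0 → [2] (no swap needed)
Insert 6:
  append 6 at index 1 → [2, 6]
  6 > parent 2 at index 0, swap → [6, 2]
Insert 30:
  append 30 at index 2 → [6, 2, 30]
  30 > parent 6 at index 0, swap → [30, 2, 6]
Insert 9:
  append 9 at index 3 → [30, 2, 6, 9]
  9 > parent 2 at index 1, swap → [30, 9, 6, 2]
Insert 13:
  append 13 at index 4 → [30, 9, 6, 2, 13]
  13 > parent 9 at index 1, swap → [30, 13, 6, 2, 9]
Insert 29:
  append 29 at index 5 → [30, 13, 6, 2, 9, 29]
  29 > parent 6 at index 2, swap → [30, 13, 29, 2, 9, 6]
Insert 10:
  append 10 at index 6 → [30, 13, 29, 2, 9, 6, 10] (no swap needed)
Insert 17:
  append 17 at index 7 → [30, 13, 29, 2, 9, 6, 10, 17]
  17 > parent 2 at index 3, swap → [30, 13, 29, 17, 9, 6, 10, 2]
  17 > parent 13 at index 1, swap → [30, 17, 29, 13, 9, 6, 10, 2]
Insert 3:
  append 3 at index 8 → [30, 17, 29, 13, 9, 6, 10, 2, 3] (no swap needed)
Insert 19:
  append 19 at index 9 → [30, 17, 29, 13, 9, 6, 10, 2, 3, 19]
  19 > parent 9 at index 4, swap → [30, 17, 29, 13, 19, 6, 10, 2, 3, 9]
  19 > parent 17 at index 1, swap → [30, 19, 29, 13, 17, 6, 10, 2, 3, 9]
Insert 24:
  append 24 at index 10 → [30, 19, 29, 13, 17, 6, 10, 2, 3, 9, 24]
  24 > parent 17 at index 4, swap → [30, 19, 29, 13, 24, 6, 10, 2, 3, 9, 17]
  24 > parent 19 at index 1, swap → [30, 24, 29, 13, 19, 6, 10, 2, 3, 9, 17]

[30, 24, 29, 13, 19, 6, 10, 2, 3, 9, 17]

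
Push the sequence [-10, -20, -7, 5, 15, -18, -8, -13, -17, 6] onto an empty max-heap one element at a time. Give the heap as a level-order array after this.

[15, 6, -8, -13, 5, -18, -10, -20, -17, -7]

Insert -10:
  append -10 at index 0 → [-10] (no swap needed)
Insert -20:
  append -20 at index 1 → [-10, -20] (no swap needed)
Insert -7:
  append -7 at index 2 → [-10, -20, -7]
  -7 > parent -10 at index 0, swap → [-7, -20, -10]
Insert 5:
  append 5 at index 3 → [-7, -20, -10, 5]
  5 > parent -20 at index 1, swap → [-7, 5, -10, -20]
  5 > parent -7 at index 0, swap → [5, -7, -10, -20]
Insert 15:
  append 15 at index 4 → [5, -7, -10, -20, 15]
  15 > parent -7 at index 1, swap → [5, 15, -10, -20, -7]
  15 > parent 5 at index 0, swap → [15, 5, -10, -20, -7]
Insert -18:
  append -18 at index 5 → [15, 5, -10, -20, -7, -18] (no swap needed)
Insert -8:
  append -8 at index 6 → [15, 5, -10, -20, -7, -18, -8]
  -8 > parent -10 at index 2, swap → [15, 5, -8, -20, -7, -18, -10]
Insert -13:
  append -13 at index 7 → [15, 5, -8, -20, -7, -18, -10, -13]
  -13 > parent -20 at index 3, swap → [15, 5, -8, -13, -7, -18, -10, -20]
Insert -17:
  append -17 at index 8 → [15, 5, -8, -13, -7, -18, -10, -20, -17] (no swap needed)
Insert 6:
  append 6 at index 9 → [15, 5, -8, -13, -7, -18, -10, -20, -17, 6]
  6 > parent -7 at index 4, swap → [15, 5, -8, -13, 6, -18, -10, -20, -17, -7]
  6 > parent 5 at index 1, swap → [15, 6, -8, -13, 5, -18, -10, -20, -17, -7]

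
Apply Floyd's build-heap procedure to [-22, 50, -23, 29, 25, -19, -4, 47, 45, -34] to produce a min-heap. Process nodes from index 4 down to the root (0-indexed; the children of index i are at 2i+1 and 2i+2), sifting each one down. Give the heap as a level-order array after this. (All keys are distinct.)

[-34, -22, -23, 29, 25, -19, -4, 47, 45, 50]

sift down from index 4:
  25 vs only child -34 at index 9, swap → [-22, 50, -23, 29, -34, -19, -4, 47, 45, 25]
sift down from index 3: already satisfies heap property
sift down from index 2: already satisfies heap property
sift down from index 1:
  50 vs smaller child -34 at index 4, swap → [-22, -34, -23, 29, 50, -19, -4, 47, 45, 25]
  50 vs only child 25 at index 9, swap → [-22, -34, -23, 29, 25, -19, -4, 47, 45, 50]
sift down from index 0:
  -22 vs smaller child -34 at index 1, swap → [-34, -22, -23, 29, 25, -19, -4, 47, 45, 50]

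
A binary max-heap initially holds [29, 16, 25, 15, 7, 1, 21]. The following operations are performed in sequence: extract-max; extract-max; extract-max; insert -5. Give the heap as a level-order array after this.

extract-max → returns 29:
  remove root 29; move last element 21 to root → [21, 16, 25, 15, 7, 1]
  21 vs larger child 25 at index 2, swap → [25, 16, 21, 15, 7, 1]
extract-max → returns 25:
  remove root 25; move last element 1 to root → [1, 16, 21, 15, 7]
  1 vs larger child 21 at index 2, swap → [21, 16, 1, 15, 7]
extract-max → returns 21:
  remove root 21; move last element 7 to root → [7, 16, 1, 15]
  7 vs larger child 16 at index 1, swap → [16, 7, 1, 15]
  7 vs only child 15 at index 3, swap → [16, 15, 1, 7]
insert -5:
  append -5 at index 4 → [16, 15, 1, 7, -5] (no swap needed)

[16, 15, 1, 7, -5]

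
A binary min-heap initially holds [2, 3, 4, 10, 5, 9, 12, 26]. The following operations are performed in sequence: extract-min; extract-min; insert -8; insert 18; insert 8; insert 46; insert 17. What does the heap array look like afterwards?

extract-min → returns 2:
  remove root 2; move last element 26 to root → [26, 3, 4, 10, 5, 9, 12]
  26 vs smaller child 3 at index 1, swap → [3, 26, 4, 10, 5, 9, 12]
  26 vs smaller child 5 at index 4, swap → [3, 5, 4, 10, 26, 9, 12]
extract-min → returns 3:
  remove root 3; move last element 12 to root → [12, 5, 4, 10, 26, 9]
  12 vs smaller child 4 at index 2, swap → [4, 5, 12, 10, 26, 9]
  12 vs only child 9 at index 5, swap → [4, 5, 9, 10, 26, 12]
insert -8:
  append -8 at index 6 → [4, 5, 9, 10, 26, 12, -8]
  -8 < parent 9 at index 2, swap → [4, 5, -8, 10, 26, 12, 9]
  -8 < parent 4 at index 0, swap → [-8, 5, 4, 10, 26, 12, 9]
insert 18:
  append 18 at index 7 → [-8, 5, 4, 10, 26, 12, 9, 18] (no swap needed)
insert 8:
  append 8 at index 8 → [-8, 5, 4, 10, 26, 12, 9, 18, 8]
  8 < parent 10 at index 3, swap → [-8, 5, 4, 8, 26, 12, 9, 18, 10]
insert 46:
  append 46 at index 9 → [-8, 5, 4, 8, 26, 12, 9, 18, 10, 46] (no swap needed)
insert 17:
  append 17 at index 10 → [-8, 5, 4, 8, 26, 12, 9, 18, 10, 46, 17]
  17 < parent 26 at index 4, swap → [-8, 5, 4, 8, 17, 12, 9, 18, 10, 46, 26]

[-8, 5, 4, 8, 17, 12, 9, 18, 10, 46, 26]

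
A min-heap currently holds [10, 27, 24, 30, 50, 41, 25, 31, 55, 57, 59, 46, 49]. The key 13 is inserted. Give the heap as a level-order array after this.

[10, 27, 13, 30, 50, 41, 24, 31, 55, 57, 59, 46, 49, 25]

append 13 at index 13 → [10, 27, 24, 30, 50, 41, 25, 31, 55, 57, 59, 46, 49, 13]
13 < parent 25 at index 6, swap → [10, 27, 24, 30, 50, 41, 13, 31, 55, 57, 59, 46, 49, 25]
13 < parent 24 at index 2, swap → [10, 27, 13, 30, 50, 41, 24, 31, 55, 57, 59, 46, 49, 25]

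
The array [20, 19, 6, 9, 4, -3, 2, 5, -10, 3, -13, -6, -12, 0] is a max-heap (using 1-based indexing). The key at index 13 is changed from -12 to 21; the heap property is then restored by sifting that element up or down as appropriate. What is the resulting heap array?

set index 13 from -12 to 21 → [20, 19, 6, 9, 4, -3, 2, 5, -10, 3, -13, -6, 21, 0]
21 > parent -3 at index 6, swap → [20, 19, 6, 9, 4, 21, 2, 5, -10, 3, -13, -6, -3, 0]
21 > parent 6 at index 3, swap → [20, 19, 21, 9, 4, 6, 2, 5, -10, 3, -13, -6, -3, 0]
21 > parent 20 at index 1, swap → [21, 19, 20, 9, 4, 6, 2, 5, -10, 3, -13, -6, -3, 0]

[21, 19, 20, 9, 4, 6, 2, 5, -10, 3, -13, -6, -3, 0]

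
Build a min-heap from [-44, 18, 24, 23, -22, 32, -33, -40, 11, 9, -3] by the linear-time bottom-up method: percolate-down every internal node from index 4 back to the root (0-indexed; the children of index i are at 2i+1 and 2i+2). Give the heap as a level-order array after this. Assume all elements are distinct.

[-44, -40, -33, 11, -22, 32, 24, 23, 18, 9, -3]

sift down from index 4: already satisfies heap property
sift down from index 3:
  23 vs smaller child -40 at index 7, swap → [-44, 18, 24, -40, -22, 32, -33, 23, 11, 9, -3]
sift down from index 2:
  24 vs smaller child -33 at index 6, swap → [-44, 18, -33, -40, -22, 32, 24, 23, 11, 9, -3]
sift down from index 1:
  18 vs smaller child -40 at index 3, swap → [-44, -40, -33, 18, -22, 32, 24, 23, 11, 9, -3]
  18 vs smaller child 11 at index 8, swap → [-44, -40, -33, 11, -22, 32, 24, 23, 18, 9, -3]
sift down from index 0: already satisfies heap property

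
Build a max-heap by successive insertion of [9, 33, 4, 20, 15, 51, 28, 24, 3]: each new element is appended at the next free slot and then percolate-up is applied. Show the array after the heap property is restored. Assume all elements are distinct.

Insert 9:
  append 9 at index 0 → [9] (no swap needed)
Insert 33:
  append 33 at index 1 → [9, 33]
  33 > parent 9 at index 0, swap → [33, 9]
Insert 4:
  append 4 at index 2 → [33, 9, 4] (no swap needed)
Insert 20:
  append 20 at index 3 → [33, 9, 4, 20]
  20 > parent 9 at index 1, swap → [33, 20, 4, 9]
Insert 15:
  append 15 at index 4 → [33, 20, 4, 9, 15] (no swap needed)
Insert 51:
  append 51 at index 5 → [33, 20, 4, 9, 15, 51]
  51 > parent 4 at index 2, swap → [33, 20, 51, 9, 15, 4]
  51 > parent 33 at index 0, swap → [51, 20, 33, 9, 15, 4]
Insert 28:
  append 28 at index 6 → [51, 20, 33, 9, 15, 4, 28] (no swap needed)
Insert 24:
  append 24 at index 7 → [51, 20, 33, 9, 15, 4, 28, 24]
  24 > parent 9 at index 3, swap → [51, 20, 33, 24, 15, 4, 28, 9]
  24 > parent 20 at index 1, swap → [51, 24, 33, 20, 15, 4, 28, 9]
Insert 3:
  append 3 at index 8 → [51, 24, 33, 20, 15, 4, 28, 9, 3] (no swap needed)

[51, 24, 33, 20, 15, 4, 28, 9, 3]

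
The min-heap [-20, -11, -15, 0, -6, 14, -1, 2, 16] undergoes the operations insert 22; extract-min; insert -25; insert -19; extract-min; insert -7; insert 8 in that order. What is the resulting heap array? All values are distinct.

[-19, -15, -1, 0, -11, 8, 22, 2, 16, -6, -7, 14]

insert 22:
  append 22 at index 9 → [-20, -11, -15, 0, -6, 14, -1, 2, 16, 22] (no swap needed)
extract-min → returns -20:
  remove root -20; move last element 22 to root → [22, -11, -15, 0, -6, 14, -1, 2, 16]
  22 vs smaller child -15 at index 2, swap → [-15, -11, 22, 0, -6, 14, -1, 2, 16]
  22 vs smaller child -1 at index 6, swap → [-15, -11, -1, 0, -6, 14, 22, 2, 16]
insert -25:
  append -25 at index 9 → [-15, -11, -1, 0, -6, 14, 22, 2, 16, -25]
  -25 < parent -6 at index 4, swap → [-15, -11, -1, 0, -25, 14, 22, 2, 16, -6]
  -25 < parent -11 at index 1, swap → [-15, -25, -1, 0, -11, 14, 22, 2, 16, -6]
  -25 < parent -15 at index 0, swap → [-25, -15, -1, 0, -11, 14, 22, 2, 16, -6]
insert -19:
  append -19 at index 10 → [-25, -15, -1, 0, -11, 14, 22, 2, 16, -6, -19]
  -19 < parent -11 at index 4, swap → [-25, -15, -1, 0, -19, 14, 22, 2, 16, -6, -11]
  -19 < parent -15 at index 1, swap → [-25, -19, -1, 0, -15, 14, 22, 2, 16, -6, -11]
extract-min → returns -25:
  remove root -25; move last element -11 to root → [-11, -19, -1, 0, -15, 14, 22, 2, 16, -6]
  -11 vs smaller child -19 at index 1, swap → [-19, -11, -1, 0, -15, 14, 22, 2, 16, -6]
  -11 vs smaller child -15 at index 4, swap → [-19, -15, -1, 0, -11, 14, 22, 2, 16, -6]
insert -7:
  append -7 at index 10 → [-19, -15, -1, 0, -11, 14, 22, 2, 16, -6, -7] (no swap needed)
insert 8:
  append 8 at index 11 → [-19, -15, -1, 0, -11, 14, 22, 2, 16, -6, -7, 8]
  8 < parent 14 at index 5, swap → [-19, -15, -1, 0, -11, 8, 22, 2, 16, -6, -7, 14]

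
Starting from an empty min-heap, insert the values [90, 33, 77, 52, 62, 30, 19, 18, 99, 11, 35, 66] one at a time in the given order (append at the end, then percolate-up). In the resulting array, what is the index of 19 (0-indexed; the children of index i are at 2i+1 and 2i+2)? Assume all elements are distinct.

4

Insert 90:
  append 90 at index 0 → [90] (no swap needed)
Insert 33:
  append 33 at index 1 → [90, 33]
  33 < parent 90 at index 0, swap → [33, 90]
Insert 77:
  append 77 at index 2 → [33, 90, 77] (no swap needed)
Insert 52:
  append 52 at index 3 → [33, 90, 77, 52]
  52 < parent 90 at index 1, swap → [33, 52, 77, 90]
Insert 62:
  append 62 at index 4 → [33, 52, 77, 90, 62] (no swap needed)
Insert 30:
  append 30 at index 5 → [33, 52, 77, 90, 62, 30]
  30 < parent 77 at index 2, swap → [33, 52, 30, 90, 62, 77]
  30 < parent 33 at index 0, swap → [30, 52, 33, 90, 62, 77]
Insert 19:
  append 19 at index 6 → [30, 52, 33, 90, 62, 77, 19]
  19 < parent 33 at index 2, swap → [30, 52, 19, 90, 62, 77, 33]
  19 < parent 30 at index 0, swap → [19, 52, 30, 90, 62, 77, 33]
Insert 18:
  append 18 at index 7 → [19, 52, 30, 90, 62, 77, 33, 18]
  18 < parent 90 at index 3, swap → [19, 52, 30, 18, 62, 77, 33, 90]
  18 < parent 52 at index 1, swap → [19, 18, 30, 52, 62, 77, 33, 90]
  18 < parent 19 at index 0, swap → [18, 19, 30, 52, 62, 77, 33, 90]
Insert 99:
  append 99 at index 8 → [18, 19, 30, 52, 62, 77, 33, 90, 99] (no swap needed)
Insert 11:
  append 11 at index 9 → [18, 19, 30, 52, 62, 77, 33, 90, 99, 11]
  11 < parent 62 at index 4, swap → [18, 19, 30, 52, 11, 77, 33, 90, 99, 62]
  11 < parent 19 at index 1, swap → [18, 11, 30, 52, 19, 77, 33, 90, 99, 62]
  11 < parent 18 at index 0, swap → [11, 18, 30, 52, 19, 77, 33, 90, 99, 62]
Insert 35:
  append 35 at index 10 → [11, 18, 30, 52, 19, 77, 33, 90, 99, 62, 35] (no swap needed)
Insert 66:
  append 66 at index 11 → [11, 18, 30, 52, 19, 77, 33, 90, 99, 62, 35, 66]
  66 < parent 77 at index 5, swap → [11, 18, 30, 52, 19, 66, 33, 90, 99, 62, 35, 77]
resulting array: [11, 18, 30, 52, 19, 66, 33, 90, 99, 62, 35, 77]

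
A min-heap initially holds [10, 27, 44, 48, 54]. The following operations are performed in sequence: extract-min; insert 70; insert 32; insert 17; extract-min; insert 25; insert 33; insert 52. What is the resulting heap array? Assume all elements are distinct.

[25, 33, 27, 48, 70, 44, 32, 54, 52]

extract-min → returns 10:
  remove root 10; move last element 54 to root → [54, 27, 44, 48]
  54 vs smaller child 27 at index 1, swap → [27, 54, 44, 48]
  54 vs only child 48 at index 3, swap → [27, 48, 44, 54]
insert 70:
  append 70 at index 4 → [27, 48, 44, 54, 70] (no swap needed)
insert 32:
  append 32 at index 5 → [27, 48, 44, 54, 70, 32]
  32 < parent 44 at index 2, swap → [27, 48, 32, 54, 70, 44]
insert 17:
  append 17 at index 6 → [27, 48, 32, 54, 70, 44, 17]
  17 < parent 32 at index 2, swap → [27, 48, 17, 54, 70, 44, 32]
  17 < parent 27 at index 0, swap → [17, 48, 27, 54, 70, 44, 32]
extract-min → returns 17:
  remove root 17; move last element 32 to root → [32, 48, 27, 54, 70, 44]
  32 vs smaller child 27 at index 2, swap → [27, 48, 32, 54, 70, 44]
insert 25:
  append 25 at index 6 → [27, 48, 32, 54, 70, 44, 25]
  25 < parent 32 at index 2, swap → [27, 48, 25, 54, 70, 44, 32]
  25 < parent 27 at index 0, swap → [25, 48, 27, 54, 70, 44, 32]
insert 33:
  append 33 at index 7 → [25, 48, 27, 54, 70, 44, 32, 33]
  33 < parent 54 at index 3, swap → [25, 48, 27, 33, 70, 44, 32, 54]
  33 < parent 48 at index 1, swap → [25, 33, 27, 48, 70, 44, 32, 54]
insert 52:
  append 52 at index 8 → [25, 33, 27, 48, 70, 44, 32, 54, 52] (no swap needed)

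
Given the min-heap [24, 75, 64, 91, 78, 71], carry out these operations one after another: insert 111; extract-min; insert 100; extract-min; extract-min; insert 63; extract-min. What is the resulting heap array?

[75, 78, 100, 91, 111]

insert 111:
  append 111 at index 6 → [24, 75, 64, 91, 78, 71, 111] (no swap needed)
extract-min → returns 24:
  remove root 24; move last element 111 to root → [111, 75, 64, 91, 78, 71]
  111 vs smaller child 64 at index 2, swap → [64, 75, 111, 91, 78, 71]
  111 vs only child 71 at index 5, swap → [64, 75, 71, 91, 78, 111]
insert 100:
  append 100 at index 6 → [64, 75, 71, 91, 78, 111, 100] (no swap needed)
extract-min → returns 64:
  remove root 64; move last element 100 to root → [100, 75, 71, 91, 78, 111]
  100 vs smaller child 71 at index 2, swap → [71, 75, 100, 91, 78, 111]
extract-min → returns 71:
  remove root 71; move last element 111 to root → [111, 75, 100, 91, 78]
  111 vs smaller child 75 at index 1, swap → [75, 111, 100, 91, 78]
  111 vs smaller child 78 at index 4, swap → [75, 78, 100, 91, 111]
insert 63:
  append 63 at index 5 → [75, 78, 100, 91, 111, 63]
  63 < parent 100 at index 2, swap → [75, 78, 63, 91, 111, 100]
  63 < parent 75 at index 0, swap → [63, 78, 75, 91, 111, 100]
extract-min → returns 63:
  remove root 63; move last element 100 to root → [100, 78, 75, 91, 111]
  100 vs smaller child 75 at index 2, swap → [75, 78, 100, 91, 111]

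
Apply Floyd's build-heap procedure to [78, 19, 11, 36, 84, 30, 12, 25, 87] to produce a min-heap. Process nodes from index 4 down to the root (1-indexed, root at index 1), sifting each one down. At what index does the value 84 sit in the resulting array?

sift down from index 4:
  36 vs smaller child 25 at index 8, swap → [78, 19, 11, 25, 84, 30, 12, 36, 87]
sift down from index 3: already satisfies heap property
sift down from index 2: already satisfies heap property
sift down from index 1:
  78 vs smaller child 11 at index 3, swap → [11, 19, 78, 25, 84, 30, 12, 36, 87]
  78 vs smaller child 12 at index 7, swap → [11, 19, 12, 25, 84, 30, 78, 36, 87]
resulting array: [11, 19, 12, 25, 84, 30, 78, 36, 87]

5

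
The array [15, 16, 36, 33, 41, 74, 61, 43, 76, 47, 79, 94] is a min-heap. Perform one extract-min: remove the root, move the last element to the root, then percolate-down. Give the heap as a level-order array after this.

remove root 15; move last element 94 to root → [94, 16, 36, 33, 41, 74, 61, 43, 76, 47, 79]
94 vs smaller child 16 at index 1, swap → [16, 94, 36, 33, 41, 74, 61, 43, 76, 47, 79]
94 vs smaller child 33 at index 3, swap → [16, 33, 36, 94, 41, 74, 61, 43, 76, 47, 79]
94 vs smaller child 43 at index 7, swap → [16, 33, 36, 43, 41, 74, 61, 94, 76, 47, 79]

[16, 33, 36, 43, 41, 74, 61, 94, 76, 47, 79]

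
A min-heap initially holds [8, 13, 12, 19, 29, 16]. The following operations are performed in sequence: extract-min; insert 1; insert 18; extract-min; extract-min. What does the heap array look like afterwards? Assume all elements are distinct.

extract-min → returns 8:
  remove root 8; move last element 16 to root → [16, 13, 12, 19, 29]
  16 vs smaller child 12 at index 2, swap → [12, 13, 16, 19, 29]
insert 1:
  append 1 at index 5 → [12, 13, 16, 19, 29, 1]
  1 < parent 16 at index 2, swap → [12, 13, 1, 19, 29, 16]
  1 < parent 12 at index 0, swap → [1, 13, 12, 19, 29, 16]
insert 18:
  append 18 at index 6 → [1, 13, 12, 19, 29, 16, 18] (no swap needed)
extract-min → returns 1:
  remove root 1; move last element 18 to root → [18, 13, 12, 19, 29, 16]
  18 vs smaller child 12 at index 2, swap → [12, 13, 18, 19, 29, 16]
  18 vs only child 16 at index 5, swap → [12, 13, 16, 19, 29, 18]
extract-min → returns 12:
  remove root 12; move last element 18 to root → [18, 13, 16, 19, 29]
  18 vs smaller child 13 at index 1, swap → [13, 18, 16, 19, 29]

[13, 18, 16, 19, 29]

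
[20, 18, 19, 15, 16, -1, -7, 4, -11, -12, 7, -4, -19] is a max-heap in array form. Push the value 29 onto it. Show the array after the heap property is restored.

append 29 at index 13 → [20, 18, 19, 15, 16, -1, -7, 4, -11, -12, 7, -4, -19, 29]
29 > parent -7 at index 6, swap → [20, 18, 19, 15, 16, -1, 29, 4, -11, -12, 7, -4, -19, -7]
29 > parent 19 at index 2, swap → [20, 18, 29, 15, 16, -1, 19, 4, -11, -12, 7, -4, -19, -7]
29 > parent 20 at index 0, swap → [29, 18, 20, 15, 16, -1, 19, 4, -11, -12, 7, -4, -19, -7]

[29, 18, 20, 15, 16, -1, 19, 4, -11, -12, 7, -4, -19, -7]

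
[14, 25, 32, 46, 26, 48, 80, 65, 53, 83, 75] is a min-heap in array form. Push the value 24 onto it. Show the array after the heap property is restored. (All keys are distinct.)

append 24 at index 11 → [14, 25, 32, 46, 26, 48, 80, 65, 53, 83, 75, 24]
24 < parent 48 at index 5, swap → [14, 25, 32, 46, 26, 24, 80, 65, 53, 83, 75, 48]
24 < parent 32 at index 2, swap → [14, 25, 24, 46, 26, 32, 80, 65, 53, 83, 75, 48]

[14, 25, 24, 46, 26, 32, 80, 65, 53, 83, 75, 48]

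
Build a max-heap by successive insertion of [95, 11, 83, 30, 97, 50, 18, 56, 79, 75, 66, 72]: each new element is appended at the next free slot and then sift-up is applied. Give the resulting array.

[97, 95, 83, 79, 75, 72, 18, 11, 56, 30, 66, 50]

Insert 95:
  append 95 at index 0 → [95] (no swap needed)
Insert 11:
  append 11 at index 1 → [95, 11] (no swap needed)
Insert 83:
  append 83 at index 2 → [95, 11, 83] (no swap needed)
Insert 30:
  append 30 at index 3 → [95, 11, 83, 30]
  30 > parent 11 at index 1, swap → [95, 30, 83, 11]
Insert 97:
  append 97 at index 4 → [95, 30, 83, 11, 97]
  97 > parent 30 at index 1, swap → [95, 97, 83, 11, 30]
  97 > parent 95 at index 0, swap → [97, 95, 83, 11, 30]
Insert 50:
  append 50 at index 5 → [97, 95, 83, 11, 30, 50] (no swap needed)
Insert 18:
  append 18 at index 6 → [97, 95, 83, 11, 30, 50, 18] (no swap needed)
Insert 56:
  append 56 at index 7 → [97, 95, 83, 11, 30, 50, 18, 56]
  56 > parent 11 at index 3, swap → [97, 95, 83, 56, 30, 50, 18, 11]
Insert 79:
  append 79 at index 8 → [97, 95, 83, 56, 30, 50, 18, 11, 79]
  79 > parent 56 at index 3, swap → [97, 95, 83, 79, 30, 50, 18, 11, 56]
Insert 75:
  append 75 at index 9 → [97, 95, 83, 79, 30, 50, 18, 11, 56, 75]
  75 > parent 30 at index 4, swap → [97, 95, 83, 79, 75, 50, 18, 11, 56, 30]
Insert 66:
  append 66 at index 10 → [97, 95, 83, 79, 75, 50, 18, 11, 56, 30, 66] (no swap needed)
Insert 72:
  append 72 at index 11 → [97, 95, 83, 79, 75, 50, 18, 11, 56, 30, 66, 72]
  72 > parent 50 at index 5, swap → [97, 95, 83, 79, 75, 72, 18, 11, 56, 30, 66, 50]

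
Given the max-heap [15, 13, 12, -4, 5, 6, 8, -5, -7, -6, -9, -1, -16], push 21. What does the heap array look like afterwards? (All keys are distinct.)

[21, 13, 15, -4, 5, 6, 12, -5, -7, -6, -9, -1, -16, 8]

append 21 at index 13 → [15, 13, 12, -4, 5, 6, 8, -5, -7, -6, -9, -1, -16, 21]
21 > parent 8 at index 6, swap → [15, 13, 12, -4, 5, 6, 21, -5, -7, -6, -9, -1, -16, 8]
21 > parent 12 at index 2, swap → [15, 13, 21, -4, 5, 6, 12, -5, -7, -6, -9, -1, -16, 8]
21 > parent 15 at index 0, swap → [21, 13, 15, -4, 5, 6, 12, -5, -7, -6, -9, -1, -16, 8]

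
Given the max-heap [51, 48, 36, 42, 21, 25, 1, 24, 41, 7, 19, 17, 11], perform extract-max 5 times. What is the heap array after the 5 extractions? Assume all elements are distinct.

extract-max #1 returns 51:
  remove root 51; move last element 11 to root → [11, 48, 36, 42, 21, 25, 1, 24, 41, 7, 19, 17]
  11 vs larger child 48 at index 1, swap → [48, 11, 36, 42, 21, 25, 1, 24, 41, 7, 19, 17]
  11 vs larger child 42 at index 3, swap → [48, 42, 36, 11, 21, 25, 1, 24, 41, 7, 19, 17]
  11 vs larger child 41 at index 8, swap → [48, 42, 36, 41, 21, 25, 1, 24, 11, 7, 19, 17]
extract-max #2 returns 48:
  remove root 48; move last element 17 to root → [17, 42, 36, 41, 21, 25, 1, 24, 11, 7, 19]
  17 vs larger child 42 at index 1, swap → [42, 17, 36, 41, 21, 25, 1, 24, 11, 7, 19]
  17 vs larger child 41 at index 3, swap → [42, 41, 36, 17, 21, 25, 1, 24, 11, 7, 19]
  17 vs larger child 24 at index 7, swap → [42, 41, 36, 24, 21, 25, 1, 17, 11, 7, 19]
extract-max #3 returns 42:
  remove root 42; move last element 19 to root → [19, 41, 36, 24, 21, 25, 1, 17, 11, 7]
  19 vs larger child 41 at index 1, swap → [41, 19, 36, 24, 21, 25, 1, 17, 11, 7]
  19 vs larger child 24 at index 3, swap → [41, 24, 36, 19, 21, 25, 1, 17, 11, 7]
extract-max #4 returns 41:
  remove root 41; move last element 7 to root → [7, 24, 36, 19, 21, 25, 1, 17, 11]
  7 vs larger child 36 at index 2, swap → [36, 24, 7, 19, 21, 25, 1, 17, 11]
  7 vs larger child 25 at index 5, swap → [36, 24, 25, 19, 21, 7, 1, 17, 11]
extract-max #5 returns 36:
  remove root 36; move last element 11 to root → [11, 24, 25, 19, 21, 7, 1, 17]
  11 vs larger child 25 at index 2, swap → [25, 24, 11, 19, 21, 7, 1, 17]

[25, 24, 11, 19, 21, 7, 1, 17]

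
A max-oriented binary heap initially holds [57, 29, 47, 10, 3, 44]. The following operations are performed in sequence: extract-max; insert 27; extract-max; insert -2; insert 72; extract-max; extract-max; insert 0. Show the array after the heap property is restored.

[29, 10, 27, -2, 3, 0]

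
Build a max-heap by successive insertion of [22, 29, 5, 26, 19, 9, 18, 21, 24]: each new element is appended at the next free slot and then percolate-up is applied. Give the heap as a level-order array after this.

Insert 22:
  append 22 at index 0 → [22] (no swap needed)
Insert 29:
  append 29 at index 1 → [22, 29]
  29 > parent 22 at index 0, swap → [29, 22]
Insert 5:
  append 5 at index 2 → [29, 22, 5] (no swap needed)
Insert 26:
  append 26 at index 3 → [29, 22, 5, 26]
  26 > parent 22 at index 1, swap → [29, 26, 5, 22]
Insert 19:
  append 19 at index 4 → [29, 26, 5, 22, 19] (no swap needed)
Insert 9:
  append 9 at index 5 → [29, 26, 5, 22, 19, 9]
  9 > parent 5 at index 2, swap → [29, 26, 9, 22, 19, 5]
Insert 18:
  append 18 at index 6 → [29, 26, 9, 22, 19, 5, 18]
  18 > parent 9 at index 2, swap → [29, 26, 18, 22, 19, 5, 9]
Insert 21:
  append 21 at index 7 → [29, 26, 18, 22, 19, 5, 9, 21] (no swap needed)
Insert 24:
  append 24 at index 8 → [29, 26, 18, 22, 19, 5, 9, 21, 24]
  24 > parent 22 at index 3, swap → [29, 26, 18, 24, 19, 5, 9, 21, 22]

[29, 26, 18, 24, 19, 5, 9, 21, 22]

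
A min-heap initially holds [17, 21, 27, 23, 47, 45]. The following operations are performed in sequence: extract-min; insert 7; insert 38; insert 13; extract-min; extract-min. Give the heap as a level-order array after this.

[21, 23, 27, 45, 47, 38]

extract-min → returns 17:
  remove root 17; move last element 45 to root → [45, 21, 27, 23, 47]
  45 vs smaller child 21 at index 1, swap → [21, 45, 27, 23, 47]
  45 vs smaller child 23 at index 3, swap → [21, 23, 27, 45, 47]
insert 7:
  append 7 at index 5 → [21, 23, 27, 45, 47, 7]
  7 < parent 27 at index 2, swap → [21, 23, 7, 45, 47, 27]
  7 < parent 21 at index 0, swap → [7, 23, 21, 45, 47, 27]
insert 38:
  append 38 at index 6 → [7, 23, 21, 45, 47, 27, 38] (no swap needed)
insert 13:
  append 13 at index 7 → [7, 23, 21, 45, 47, 27, 38, 13]
  13 < parent 45 at index 3, swap → [7, 23, 21, 13, 47, 27, 38, 45]
  13 < parent 23 at index 1, swap → [7, 13, 21, 23, 47, 27, 38, 45]
extract-min → returns 7:
  remove root 7; move last element 45 to root → [45, 13, 21, 23, 47, 27, 38]
  45 vs smaller child 13 at index 1, swap → [13, 45, 21, 23, 47, 27, 38]
  45 vs smaller child 23 at index 3, swap → [13, 23, 21, 45, 47, 27, 38]
extract-min → returns 13:
  remove root 13; move last element 38 to root → [38, 23, 21, 45, 47, 27]
  38 vs smaller child 21 at index 2, swap → [21, 23, 38, 45, 47, 27]
  38 vs only child 27 at index 5, swap → [21, 23, 27, 45, 47, 38]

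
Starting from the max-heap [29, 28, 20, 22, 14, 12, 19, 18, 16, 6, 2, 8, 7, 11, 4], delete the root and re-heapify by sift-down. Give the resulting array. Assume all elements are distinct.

[28, 22, 20, 18, 14, 12, 19, 4, 16, 6, 2, 8, 7, 11]

remove root 29; move last element 4 to root → [4, 28, 20, 22, 14, 12, 19, 18, 16, 6, 2, 8, 7, 11]
4 vs larger child 28 at index 1, swap → [28, 4, 20, 22, 14, 12, 19, 18, 16, 6, 2, 8, 7, 11]
4 vs larger child 22 at index 3, swap → [28, 22, 20, 4, 14, 12, 19, 18, 16, 6, 2, 8, 7, 11]
4 vs larger child 18 at index 7, swap → [28, 22, 20, 18, 14, 12, 19, 4, 16, 6, 2, 8, 7, 11]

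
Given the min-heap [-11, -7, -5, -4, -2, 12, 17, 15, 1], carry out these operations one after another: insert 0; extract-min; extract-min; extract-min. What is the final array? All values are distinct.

[-4, -2, 1, 0, 15, 12, 17]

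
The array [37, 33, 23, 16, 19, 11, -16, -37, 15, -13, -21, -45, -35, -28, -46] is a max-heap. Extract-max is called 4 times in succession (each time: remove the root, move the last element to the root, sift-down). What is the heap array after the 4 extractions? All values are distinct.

extract-max #1 returns 37:
  remove root 37; move last element -46 to root → [-46, 33, 23, 16, 19, 11, -16, -37, 15, -13, -21, -45, -35, -28]
  -46 vs larger child 33 at index 1, swap → [33, -46, 23, 16, 19, 11, -16, -37, 15, -13, -21, -45, -35, -28]
  -46 vs larger child 19 at index 4, swap → [33, 19, 23, 16, -46, 11, -16, -37, 15, -13, -21, -45, -35, -28]
  -46 vs larger child -13 at index 9, swap → [33, 19, 23, 16, -13, 11, -16, -37, 15, -46, -21, -45, -35, -28]
extract-max #2 returns 33:
  remove root 33; move last element -28 to root → [-28, 19, 23, 16, -13, 11, -16, -37, 15, -46, -21, -45, -35]
  -28 vs larger child 23 at index 2, swap → [23, 19, -28, 16, -13, 11, -16, -37, 15, -46, -21, -45, -35]
  -28 vs larger child 11 at index 5, swap → [23, 19, 11, 16, -13, -28, -16, -37, 15, -46, -21, -45, -35]
extract-max #3 returns 23:
  remove root 23; move last element -35 to root → [-35, 19, 11, 16, -13, -28, -16, -37, 15, -46, -21, -45]
  -35 vs larger child 19 at index 1, swap → [19, -35, 11, 16, -13, -28, -16, -37, 15, -46, -21, -45]
  -35 vs larger child 16 at index 3, swap → [19, 16, 11, -35, -13, -28, -16, -37, 15, -46, -21, -45]
  -35 vs larger child 15 at index 8, swap → [19, 16, 11, 15, -13, -28, -16, -37, -35, -46, -21, -45]
extract-max #4 returns 19:
  remove root 19; move last element -45 to root → [-45, 16, 11, 15, -13, -28, -16, -37, -35, -46, -21]
  -45 vs larger child 16 at index 1, swap → [16, -45, 11, 15, -13, -28, -16, -37, -35, -46, -21]
  -45 vs larger child 15 at index 3, swap → [16, 15, 11, -45, -13, -28, -16, -37, -35, -46, -21]
  -45 vs larger child -35 at index 8, swap → [16, 15, 11, -35, -13, -28, -16, -37, -45, -46, -21]

[16, 15, 11, -35, -13, -28, -16, -37, -45, -46, -21]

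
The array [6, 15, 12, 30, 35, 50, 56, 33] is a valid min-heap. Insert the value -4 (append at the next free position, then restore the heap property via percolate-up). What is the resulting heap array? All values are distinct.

append -4 at index 8 → [6, 15, 12, 30, 35, 50, 56, 33, -4]
-4 < parent 30 at index 3, swap → [6, 15, 12, -4, 35, 50, 56, 33, 30]
-4 < parent 15 at index 1, swap → [6, -4, 12, 15, 35, 50, 56, 33, 30]
-4 < parent 6 at index 0, swap → [-4, 6, 12, 15, 35, 50, 56, 33, 30]

[-4, 6, 12, 15, 35, 50, 56, 33, 30]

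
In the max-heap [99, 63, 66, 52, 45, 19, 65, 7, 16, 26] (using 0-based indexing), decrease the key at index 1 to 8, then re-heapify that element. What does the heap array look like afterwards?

[99, 52, 66, 16, 45, 19, 65, 7, 8, 26]

set index 1 from 63 to 8 → [99, 8, 66, 52, 45, 19, 65, 7, 16, 26]
8 vs larger child 52 at index 3, swap → [99, 52, 66, 8, 45, 19, 65, 7, 16, 26]
8 vs larger child 16 at index 8, swap → [99, 52, 66, 16, 45, 19, 65, 7, 8, 26]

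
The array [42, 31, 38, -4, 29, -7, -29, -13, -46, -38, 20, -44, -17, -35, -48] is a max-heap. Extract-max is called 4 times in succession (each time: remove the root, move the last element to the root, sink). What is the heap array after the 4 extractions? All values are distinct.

extract-max #1 returns 42:
  remove root 42; move last element -48 to root → [-48, 31, 38, -4, 29, -7, -29, -13, -46, -38, 20, -44, -17, -35]
  -48 vs larger child 38 at index 2, swap → [38, 31, -48, -4, 29, -7, -29, -13, -46, -38, 20, -44, -17, -35]
  -48 vs larger child -7 at index 5, swap → [38, 31, -7, -4, 29, -48, -29, -13, -46, -38, 20, -44, -17, -35]
  -48 vs larger child -17 at index 12, swap → [38, 31, -7, -4, 29, -17, -29, -13, -46, -38, 20, -44, -48, -35]
extract-max #2 returns 38:
  remove root 38; move last element -35 to root → [-35, 31, -7, -4, 29, -17, -29, -13, -46, -38, 20, -44, -48]
  -35 vs larger child 31 at index 1, swap → [31, -35, -7, -4, 29, -17, -29, -13, -46, -38, 20, -44, -48]
  -35 vs larger child 29 at index 4, swap → [31, 29, -7, -4, -35, -17, -29, -13, -46, -38, 20, -44, -48]
  -35 vs larger child 20 at index 10, swap → [31, 29, -7, -4, 20, -17, -29, -13, -46, -38, -35, -44, -48]
extract-max #3 returns 31:
  remove root 31; move last element -48 to root → [-48, 29, -7, -4, 20, -17, -29, -13, -46, -38, -35, -44]
  -48 vs larger child 29 at index 1, swap → [29, -48, -7, -4, 20, -17, -29, -13, -46, -38, -35, -44]
  -48 vs larger child 20 at index 4, swap → [29, 20, -7, -4, -48, -17, -29, -13, -46, -38, -35, -44]
  -48 vs larger child -35 at index 10, swap → [29, 20, -7, -4, -35, -17, -29, -13, -46, -38, -48, -44]
extract-max #4 returns 29:
  remove root 29; move last element -44 to root → [-44, 20, -7, -4, -35, -17, -29, -13, -46, -38, -48]
  -44 vs larger child 20 at index 1, swap → [20, -44, -7, -4, -35, -17, -29, -13, -46, -38, -48]
  -44 vs larger child -4 at index 3, swap → [20, -4, -7, -44, -35, -17, -29, -13, -46, -38, -48]
  -44 vs larger child -13 at index 7, swap → [20, -4, -7, -13, -35, -17, -29, -44, -46, -38, -48]

[20, -4, -7, -13, -35, -17, -29, -44, -46, -38, -48]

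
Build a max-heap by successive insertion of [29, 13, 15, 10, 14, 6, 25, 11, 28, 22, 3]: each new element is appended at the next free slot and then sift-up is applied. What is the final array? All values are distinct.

[29, 28, 25, 14, 22, 6, 15, 10, 11, 13, 3]

Insert 29:
  append 29 at index 0 → [29] (no swap needed)
Insert 13:
  append 13 at index 1 → [29, 13] (no swap needed)
Insert 15:
  append 15 at index 2 → [29, 13, 15] (no swap needed)
Insert 10:
  append 10 at index 3 → [29, 13, 15, 10] (no swap needed)
Insert 14:
  append 14 at index 4 → [29, 13, 15, 10, 14]
  14 > parent 13 at index 1, swap → [29, 14, 15, 10, 13]
Insert 6:
  append 6 at index 5 → [29, 14, 15, 10, 13, 6] (no swap needed)
Insert 25:
  append 25 at index 6 → [29, 14, 15, 10, 13, 6, 25]
  25 > parent 15 at index 2, swap → [29, 14, 25, 10, 13, 6, 15]
Insert 11:
  append 11 at index 7 → [29, 14, 25, 10, 13, 6, 15, 11]
  11 > parent 10 at index 3, swap → [29, 14, 25, 11, 13, 6, 15, 10]
Insert 28:
  append 28 at index 8 → [29, 14, 25, 11, 13, 6, 15, 10, 28]
  28 > parent 11 at index 3, swap → [29, 14, 25, 28, 13, 6, 15, 10, 11]
  28 > parent 14 at index 1, swap → [29, 28, 25, 14, 13, 6, 15, 10, 11]
Insert 22:
  append 22 at index 9 → [29, 28, 25, 14, 13, 6, 15, 10, 11, 22]
  22 > parent 13 at index 4, swap → [29, 28, 25, 14, 22, 6, 15, 10, 11, 13]
Insert 3:
  append 3 at index 10 → [29, 28, 25, 14, 22, 6, 15, 10, 11, 13, 3] (no swap needed)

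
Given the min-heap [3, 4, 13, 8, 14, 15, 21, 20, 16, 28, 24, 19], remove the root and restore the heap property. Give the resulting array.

remove root 3; move last element 19 to root → [19, 4, 13, 8, 14, 15, 21, 20, 16, 28, 24]
19 vs smaller child 4 at index 1, swap → [4, 19, 13, 8, 14, 15, 21, 20, 16, 28, 24]
19 vs smaller child 8 at index 3, swap → [4, 8, 13, 19, 14, 15, 21, 20, 16, 28, 24]
19 vs smaller child 16 at index 8, swap → [4, 8, 13, 16, 14, 15, 21, 20, 19, 28, 24]

[4, 8, 13, 16, 14, 15, 21, 20, 19, 28, 24]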